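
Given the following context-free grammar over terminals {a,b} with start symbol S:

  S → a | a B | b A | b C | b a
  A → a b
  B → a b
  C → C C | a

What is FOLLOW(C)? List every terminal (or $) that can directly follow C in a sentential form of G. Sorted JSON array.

Compute FIRST by fixpoint:
iter 1:
  A via A→a b: +{a}
  B via B→a b: +{a}
  C via C→a: +{a}
  S via S→a: +{a}
  S via S→b A: +{b}
  FIRST(S)={a,b}  FIRST(A)={a}  FIRST(B)={a}  FIRST(C)={a}
iter 2: — fixpoint
  FIRST(S)={a,b}  FIRST(A)={a}  FIRST(B)={a}  FIRST(C)={a}

FOLLOW sets:
FOLLOW(S) := {$}
[1]
  C→C C: FOLLOW(C) ⊇ FIRST(C) = {a}; new: +{a}
  S→a B: FOLLOW(B) ⊇ FOLLOW(S) ⊇ {$}; new: +{$}
  S→b A: FOLLOW(A) ⊇ FOLLOW(S) ⊇ {$}; new: +{$}
  S→b C: FOLLOW(C) ⊇ FOLLOW(S) ⊇ {$}; new: +{$}
  FOLLOW[S]={$}  FOLLOW[A]={$}  FOLLOW[B]={$}  FOLLOW[C]={$,a}
[2] done
  FOLLOW[S]={$}  FOLLOW[A]={$}  FOLLOW[B]={$}  FOLLOW[C]={$,a}

FOLLOW(C) = ["$", "a"]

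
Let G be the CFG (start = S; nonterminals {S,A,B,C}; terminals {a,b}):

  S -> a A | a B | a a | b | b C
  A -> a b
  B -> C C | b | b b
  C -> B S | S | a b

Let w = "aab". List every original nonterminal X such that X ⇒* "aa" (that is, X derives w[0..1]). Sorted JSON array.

CNF form of G:
  S -> T0 A | T0 B | T0 T0 | T1 C | b
  A -> T0 T1
  B -> C C | T1 T1 | b
  C -> B S | T0 A | T0 B | T0 T0 | T0 T1 | T1 C | b
  T0 -> a
  T1 -> b

CYK fill — only the sub-triangle for w[0..1]:
  T[0,0] 'a' = {T0}  orig:{}
  T[1,1] 'a' = {T0}  orig:{}
  T[0,1] 'aa' = {C,S}

Original NTs in T[0,1] deriving "aa": ["C", "S"]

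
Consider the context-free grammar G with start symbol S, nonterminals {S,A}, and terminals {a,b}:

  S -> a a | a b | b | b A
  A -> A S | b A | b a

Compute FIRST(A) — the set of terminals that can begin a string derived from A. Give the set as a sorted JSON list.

Compute FIRST by fixpoint:
round 1:
  A via A→b A: +{b}
  S via S→a a: +{a}
  S via S→b: +{b}
  FIRST(S)={a,b}  FIRST(A)={b}
round 2: — fixpoint
  FIRST(S)={a,b}  FIRST(A)={b}

FIRST(A) = ["b"]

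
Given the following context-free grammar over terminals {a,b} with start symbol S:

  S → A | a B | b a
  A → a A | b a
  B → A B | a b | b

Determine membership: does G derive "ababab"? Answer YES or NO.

CNF form of G:
  S -> T0 A | T0 B | T1 T0
  A -> T0 A | T1 T0
  B -> A B | T0 T1 | b
  T0 -> a
  T1 -> b

CYK fill:
  cell(0,0) a: {T0}  orig:{}
  cell(1,1) b: {B,T1}  orig:{B}
  cell(2,2) a: {T0}  orig:{}
  cell(3,3) b: {B,T1}  orig:{B}
  cell(4,4) a: {T0}  orig:{}
  cell(5,5) b: {B,T1}  orig:{B}
  cell(0,1) ab: {B,S}
  cell(1,2) ba: {A,S}
  cell(2,3) ab: {B,S}
  cell(3,4) ba: {A,S}
  cell(4,5) ab: {B,S}
  cell(0,2) aba: {A,S}
  cell(1,3) bab: {B}
  cell(2,4) aba: {A,S}
  cell(3,5) bab: {B}
  cell(0,3) abab: {B,S}
  cell(1,4) baba: ∅
  cell(2,5) abab: {B,S}
  cell(0,4) ababa: ∅
  cell(1,5) babab: {B}
  cell(0,5) ababab: {B,S}

S ∈ T[0,5] ⇒ YES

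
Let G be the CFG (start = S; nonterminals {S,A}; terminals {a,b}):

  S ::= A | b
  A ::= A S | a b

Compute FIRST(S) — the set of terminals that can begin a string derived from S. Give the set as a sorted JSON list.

FIRST sets, iterate to fixpoint:
[1]
  A via A→a b: +{a}
  S via S→A: +{a}
  S via S→b: +{b}
  FIRST[S]={a,b}  FIRST[A]={a}
[2] (no change)
  FIRST[S]={a,b}  FIRST[A]={a}

FIRST(S) = ["a", "b"]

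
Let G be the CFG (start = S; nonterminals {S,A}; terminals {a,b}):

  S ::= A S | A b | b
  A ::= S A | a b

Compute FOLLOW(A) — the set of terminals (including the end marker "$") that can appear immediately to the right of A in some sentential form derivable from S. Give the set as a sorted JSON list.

Compute FIRST by fixpoint:
iter 1:
  A via A→a b: +{a}
  S via S→A S: +{a}
  S via S→b: +{b}
  S: {a,b}  A: {a}
iter 2:
  A via A→S A: +{b}
  S: {a,b}  A: {a,b}
iter 3: done
  S: {a,b}  A: {a,b}

FOLLOW sets:
FOLLOW(S) := {$}
[1]
  A→S A: FOLLOW(S) ⊇ FIRST(A) = {a,b}; new: +{a,b}
  S→A S: FOLLOW(A) ⊇ FIRST(S) = {a,b}; new: +{a,b}
  FOLLOW[S]={$,a,b}  FOLLOW[A]={a,b}
[2] — fixpoint
  FOLLOW[S]={$,a,b}  FOLLOW[A]={a,b}

FOLLOW(A) = ["a", "b"]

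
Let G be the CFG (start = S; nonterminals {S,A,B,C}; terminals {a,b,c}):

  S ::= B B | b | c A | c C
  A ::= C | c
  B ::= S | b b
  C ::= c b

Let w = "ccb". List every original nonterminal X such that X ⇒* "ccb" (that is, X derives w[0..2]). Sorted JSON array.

Convert to CNF:
  S -> B B | T0 A | T0 C | b
  A -> T0 T1 | c
  B -> B B | T0 A | T0 C | T1 T1 | b
  C -> T0 T1
  T0 -> c
  T1 -> b

CYK table (by increasing span) — only the sub-triangle for w[0..2]:
  [0..0]={A,T0}  "c"  orig:{A}
  [1..1]={A,T0}  "c"  orig:{A}
  [2..2]={B,S,T1}  "b"  orig:{B,S}
  [0..1]={B,S}  "cc"
  [1..2]={A,C}  "cb"
  [0..2]={B,S}  "ccb"

Original NTs in T[0,2] deriving "ccb": ["B", "S"]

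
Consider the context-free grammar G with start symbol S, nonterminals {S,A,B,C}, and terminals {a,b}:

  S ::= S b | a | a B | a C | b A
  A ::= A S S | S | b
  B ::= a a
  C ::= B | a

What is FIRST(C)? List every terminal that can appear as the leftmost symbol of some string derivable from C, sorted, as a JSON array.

FIRST iteration:
[1]
  A via A→b: +{b}
  B via B→a a: +{a}
  C via C→B: +{a}
  S via S→a: +{a}
  S via S→b A: +{b}
  FIRST(S)={a,b}  FIRST(A)={b}  FIRST(B)={a}  FIRST(C)={a}
[2]
  A via A→S: +{a}
  FIRST(S)={a,b}  FIRST(A)={a,b}  FIRST(B)={a}  FIRST(C)={a}
[3] — fixpoint
  FIRST(S)={a,b}  FIRST(A)={a,b}  FIRST(B)={a}  FIRST(C)={a}

FIRST(C) = ["a"]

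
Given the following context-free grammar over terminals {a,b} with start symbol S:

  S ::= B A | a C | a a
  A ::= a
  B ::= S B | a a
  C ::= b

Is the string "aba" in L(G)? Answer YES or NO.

CNF form of G:
  S -> B A | T0 C | T0 T0
  A -> a
  B -> S B | T0 T0
  C -> b
  T0 -> a

CYK table (by increasing span):
  cell(0,0) a: {A,T0}  orig:{A}
  cell(1,1) b: {C}
  cell(2,2) a: {A,T0}  orig:{A}
  cell(0,1) ab: {S}
  cell(1,2) ba: ∅
  cell(0,2) aba: ∅

S ∉ T[0,2] ⇒ NO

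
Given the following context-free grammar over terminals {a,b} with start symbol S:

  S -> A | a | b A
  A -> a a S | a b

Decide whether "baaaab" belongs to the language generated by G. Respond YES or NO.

CNF form of G:
  S -> T0 T1 | T0 X3 | T1 A | a
  A -> T0 T1 | T0 X2
  T0 -> a
  T1 -> b
  X2 -> T0 S
  X3 -> T0 S

Fill CYK table bottom-up:
  [0..0]={T1}  "b"  orig:{}
  [1..1]={S,T0}  "a"  orig:{S}
  [2..2]={S,T0}  "a"  orig:{S}
  [3..3]={S,T0}  "a"  orig:{S}
  [4..4]={S,T0}  "a"  orig:{S}
  [5..5]={T1}  "b"  orig:{}
  [0..1]=∅  "ba"
  [1..2]={X2,X3}  "aa"  orig:{}
  [2..3]={X2,X3}  "aa"  orig:{}
  [3..4]={X2,X3}  "aa"  orig:{}
  [4..5]={A,S}  "ab"
  [0..2]=∅  "baa"
  [1..3]={A,S}  "aaa"
  [2..4]={A,S}  "aaa"
  [3..5]={X2,X3}  "aab"  orig:{}
  [0..3]={S}  "baaa"
  [1..4]={X2,X3}  "aaaa"  orig:{}
  [2..5]={A,S}  "aaab"
  [0..4]=∅  "baaaa"
  [1..5]={X2,X3}  "aaaab"  orig:{}
  [0..5]=∅  "baaaab"

S ∉ T[0,5] ⇒ NO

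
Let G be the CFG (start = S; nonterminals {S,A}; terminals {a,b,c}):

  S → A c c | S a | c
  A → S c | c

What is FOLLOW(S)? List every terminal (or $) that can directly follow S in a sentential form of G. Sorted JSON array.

Compute FIRST by fixpoint:
round 1:
  A via A→c: +{c}
  S via S→A c c: +{c}
  S: {c}  A: {c}
round 2: — fixpoint
  S: {c}  A: {c}

Compute FOLLOW by fixpoint:
FOLLOW(S) := {$}
[1]
  A→S c: FOLLOW(S) ⊇ FIRST(c) = {c}; new: +{c}
  S→A c c: FOLLOW(A) ⊇ FIRST(c) = {c}; new: +{c}
  S→S a: FOLLOW(S) ⊇ FIRST(a) = {a}; new: +{a}
  S: {$,a,c}  A: {c}
[2] (no change)
  S: {$,a,c}  A: {c}

FOLLOW(S) = ["$", "a", "c"]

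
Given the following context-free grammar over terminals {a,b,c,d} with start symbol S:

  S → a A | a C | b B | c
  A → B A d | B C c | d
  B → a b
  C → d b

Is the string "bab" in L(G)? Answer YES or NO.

CNF form of G:
  S -> T2 A | T2 C | T3 B | c
  A -> B X4 | B X5 | d
  B -> T2 T3
  C -> T0 T3
  T0 -> d
  T1 -> c
  T2 -> a
  T3 -> b
  X4 -> A T0
  X5 -> C T1

CYK fill:
  [0..0]={T3}  "b"  orig:{}
  [1..1]={T2}  "a"  orig:{}
  [2..2]={T3}  "b"  orig:{}
  [0..1]=∅  "ba"
  [1..2]={B}  "ab"
  [0..2]={S}  "bab"

S ∈ T[0,2] ⇒ YES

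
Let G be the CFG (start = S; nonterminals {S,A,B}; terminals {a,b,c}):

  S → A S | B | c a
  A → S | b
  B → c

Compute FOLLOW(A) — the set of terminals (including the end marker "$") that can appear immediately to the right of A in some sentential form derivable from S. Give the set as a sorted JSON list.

FIRST sets, iterate to fixpoint:
pass 1:
  A via A→b: +{b}
  B via B→c: +{c}
  S via S→A S: +{b}
  S via S→B: +{c}
  FIRST[S]={b,c}  FIRST[A]={b}  FIRST[B]={c}
pass 2:
  A via A→S: +{c}
  FIRST[S]={b,c}  FIRST[A]={b,c}  FIRST[B]={c}
pass 3: done
  FIRST[S]={b,c}  FIRST[A]={b,c}  FIRST[B]={c}

FOLLOW iteration:
initialize: $ ∈ FOLLOW(S)
[1]
  S→A S: FOLLOW(A) ⊇ FIRST(S) = {b,c}; new: +{b,c}
  S→B: FOLLOW(B) ⊇ FOLLOW(S) ⊇ {$}; new: +{$}
  FOLLOW[S]={$}  FOLLOW[A]={b,c}  FOLLOW[B]={$}
[2]
  A→S: FOLLOW(S) ⊇ FOLLOW(A) ⊇ {b,c}; new: +{b,c}
  S→B: FOLLOW(B) ⊇ FOLLOW(S) ⊇ {$,b,c}; new: +{b,c}
  FOLLOW[S]={$,b,c}  FOLLOW[A]={b,c}  FOLLOW[B]={$,b,c}
[3] — fixpoint
  FOLLOW[S]={$,b,c}  FOLLOW[A]={b,c}  FOLLOW[B]={$,b,c}

FOLLOW(A) = ["b", "c"]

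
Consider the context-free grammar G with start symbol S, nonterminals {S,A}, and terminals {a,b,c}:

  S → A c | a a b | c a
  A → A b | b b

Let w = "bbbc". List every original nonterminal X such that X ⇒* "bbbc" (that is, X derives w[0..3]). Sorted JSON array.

Convert to CNF:
  S -> A T1 | T1 T2 | T2 X3
  A -> A T0 | T0 T0
  T0 -> b
  T1 -> c
  T2 -> a
  X3 -> T2 T0

Fill CYK table bottom-up (cells [i..j] with 0 ≤ i ≤ j ≤ 3 only):
  T[0,0] 'b' = {T0}  orig:{}
  T[1,1] 'b' = {T0}  orig:{}
  T[2,2] 'b' = {T0}  orig:{}
  T[3,3] 'c' = {T1}  orig:{}
  T[0,1] 'bb' = {A}
  T[1,2] 'bb' = {A}
  T[2,3] 'bc' = ∅
  T[0,2] 'bbb' = {A}
  T[1,3] 'bbc' = {S}
  T[0,3] 'bbbc' = {S}

Original NTs in T[0,3] deriving "bbbc": ["S"]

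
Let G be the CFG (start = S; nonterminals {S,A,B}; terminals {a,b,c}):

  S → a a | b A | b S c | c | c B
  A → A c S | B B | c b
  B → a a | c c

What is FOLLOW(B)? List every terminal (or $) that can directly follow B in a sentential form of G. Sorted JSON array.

FIRST sets, iterate to fixpoint:
pass 1:
  A via A→c b: +{c}
  B via B→a a: +{a}
  B via B→c c: +{c}
  S via S→a a: +{a}
  S via S→b A: +{b}
  S via S→c: +{c}
  FIRST[S]={a,b,c}  FIRST[A]={c}  FIRST[B]={a,c}
pass 2:
  A via A→B B: +{a}
  FIRST[S]={a,b,c}  FIRST[A]={a,c}  FIRST[B]={a,c}
pass 3: (stable)
  FIRST[S]={a,b,c}  FIRST[A]={a,c}  FIRST[B]={a,c}

Compute FOLLOW by fixpoint:
seed FOLLOW(S) with $
iter 1:
  A→A c S: FOLLOW(A) ⊇ FIRST(c) = {c}; new: +{c}
  A→A c S: FOLLOW(S) ⊇ FOLLOW(A) ⊇ {c}; new: +{c}
  A→B B: FOLLOW(B) ⊇ FIRST(B) = {a,c}; new: +{a,c}
  S→b A: FOLLOW(A) ⊇ FOLLOW(S) ⊇ {$,c}; new: +{$}
  S→c B: FOLLOW(B) ⊇ FOLLOW(S) ⊇ {$,c}; new: +{$}
  FOLLOW(S)={$,c}  FOLLOW(A)={$,c}  FOLLOW(B)={$,a,c}
iter 2: (stable)
  FOLLOW(S)={$,c}  FOLLOW(A)={$,c}  FOLLOW(B)={$,a,c}

FOLLOW(B) = ["$", "a", "c"]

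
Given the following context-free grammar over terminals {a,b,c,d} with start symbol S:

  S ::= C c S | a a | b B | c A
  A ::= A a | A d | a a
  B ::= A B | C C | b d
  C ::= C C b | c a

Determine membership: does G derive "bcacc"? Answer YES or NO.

Convert to CNF:
  S -> C X5 | T0 T0 | T2 B | T3 A
  A -> A T0 | A T1 | T0 T0
  B -> A B | C C | T2 T1
  C -> C X4 | T3 T0
  T0 -> a
  T1 -> d
  T2 -> b
  T3 -> c
  X4 -> C T2
  X5 -> T3 S

CYK fill:
  T[0,0] 'b' = {T2}  orig:{}
  T[1,1] 'c' = {T3}  orig:{}
  T[2,2] 'a' = {T0}  orig:{}
  T[3,3] 'c' = {T3}  orig:{}
  T[4,4] 'c' = {T3}  orig:{}
  T[0,1] 'bc' = ∅
  T[1,2] 'ca' = {C}
  T[2,3] 'ac' = ∅
  T[3,4] 'cc' = ∅
  T[0,2] 'bca' = ∅
  T[1,3] 'cac' = ∅
  T[2,4] 'acc' = ∅
  T[0,3] 'bcac' = ∅
  T[1,4] 'cacc' = ∅
  T[0,4] 'bcacc' = ∅

S ∉ T[0,4] ⇒ NO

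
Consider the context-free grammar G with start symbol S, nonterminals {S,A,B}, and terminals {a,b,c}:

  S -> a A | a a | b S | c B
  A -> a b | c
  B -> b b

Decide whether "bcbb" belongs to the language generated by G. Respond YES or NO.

Convert to CNF:
  S -> T0 A | T0 T0 | T1 S | T2 B
  A -> T0 T1 | c
  B -> T1 T1
  T0 -> a
  T1 -> b
  T2 -> c

Fill CYK table bottom-up:
  T[0,0] 'b' = {T1}  orig:{}
  T[1,1] 'c' = {A,T2}  orig:{A}
  T[2,2] 'b' = {T1}  orig:{}
  T[3,3] 'b' = {T1}  orig:{}
  T[0,1] 'bc' = ∅
  T[1,2] 'cb' = ∅
  T[2,3] 'bb' = {B}
  T[0,2] 'bcb' = ∅
  T[1,3] 'cbb' = {S}
  T[0,3] 'bcbb' = {S}

S ∈ T[0,3] ⇒ YES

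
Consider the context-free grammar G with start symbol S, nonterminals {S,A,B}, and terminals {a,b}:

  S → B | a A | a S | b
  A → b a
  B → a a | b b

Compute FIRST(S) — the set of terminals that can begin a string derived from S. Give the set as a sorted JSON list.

Compute FIRST by fixpoint:
[1]
  A via A→b a: +{b}
  B via B→a a: +{a}
  B via B→b b: +{b}
  S via S→B: +{a,b}
  FIRST(S)={a,b}  FIRST(A)={b}  FIRST(B)={a,b}
[2] (stable)
  FIRST(S)={a,b}  FIRST(A)={b}  FIRST(B)={a,b}

FIRST(S) = ["a", "b"]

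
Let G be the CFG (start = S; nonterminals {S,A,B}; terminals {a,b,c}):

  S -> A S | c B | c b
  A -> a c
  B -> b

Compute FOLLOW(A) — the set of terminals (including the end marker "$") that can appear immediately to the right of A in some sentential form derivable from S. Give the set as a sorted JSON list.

FIRST iteration:
iter 1:
  A via A→a c: +{a}
  B via B→b: +{b}
  S via S→A S: +{a}
  S via S→c B: +{c}
  S: {a,c}  A: {a}  B: {b}
iter 2: (stable)
  S: {a,c}  A: {a}  B: {b}

FOLLOW iteration:
initialize: $ ∈ FOLLOW(S)
[1]
  S→A S: FOLLOW(A) ⊇ FIRST(S) = {a,c}; new: +{a,c}
  S→c B: FOLLOW(B) ⊇ FOLLOW(S) ⊇ {$}; new: +{$}
  S: {$}  A: {a,c}  B: {$}
[2] done
  S: {$}  A: {a,c}  B: {$}

FOLLOW(A) = ["a", "c"]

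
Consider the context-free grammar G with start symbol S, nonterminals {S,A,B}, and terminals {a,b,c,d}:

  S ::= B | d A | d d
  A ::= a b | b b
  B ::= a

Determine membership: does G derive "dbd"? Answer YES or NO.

CNF form of G:
  S -> T2 A | T2 T2 | a
  A -> T0 T1 | T1 T1
  B -> a
  T0 -> a
  T1 -> b
  T2 -> d

CYK table (by increasing span):
  T[0,0] 'd' = {T2}  orig:{}
  T[1,1] 'b' = {T1}  orig:{}
  T[2,2] 'd' = {T2}  orig:{}
  T[0,1] 'db' = ∅
  T[1,2] 'bd' = ∅
  T[0,2] 'dbd' = ∅

S ∉ T[0,2] ⇒ NO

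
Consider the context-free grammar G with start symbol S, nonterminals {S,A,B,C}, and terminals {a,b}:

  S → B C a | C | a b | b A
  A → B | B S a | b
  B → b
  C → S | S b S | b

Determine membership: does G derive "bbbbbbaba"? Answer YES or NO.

CNF form of G:
  S -> B X5 | S X6 | T0 T1 | T1 A | b
  A -> B X2 | b
  B -> b
  C -> B X3 | S X4 | T0 T1 | T1 A | b
  T0 -> a
  T1 -> b
  X2 -> S T0
  X3 -> C T0
  X4 -> T1 S
  X5 -> C T0
  X6 -> T1 S

CYK fill:
  T[0,0] 'b' = {A,B,C,S,T1}  orig:{A,B,C,S}
  T[1,1] 'b' = {A,B,C,S,T1}  orig:{A,B,C,S}
  T[2,2] 'b' = {A,B,C,S,T1}  orig:{A,B,C,S}
  T[3,3] 'b' = {A,B,C,S,T1}  orig:{A,B,C,S}
  T[4,4] 'b' = {A,B,C,S,T1}  orig:{A,B,C,S}
  T[5,5] 'b' = {A,B,C,S,T1}  orig:{A,B,C,S}
  T[6,6] 'a' = {T0}  orig:{}
  T[7,7] 'b' = {A,B,C,S,T1}  orig:{A,B,C,S}
  T[8,8] 'a' = {T0}  orig:{}
  T[0,1] 'bb' = {C,S,X4,X6}  orig:{C,S}
  T[1,2] 'bb' = {C,S,X4,X6}  orig:{C,S}
  T[2,3] 'bb' = {C,S,X4,X6}  orig:{C,S}
  T[3,4] 'bb' = {C,S,X4,X6}  orig:{C,S}
  T[4,5] 'bb' = {C,S,X4,X6}  orig:{C,S}
  T[5,6] 'ba' = {X2,X3,X5}  orig:{}
  T[6,7] 'ab' = {C,S}
  T[7,8] 'ba' = {X2,X3,X5}  orig:{}
  T[0,2] 'bbb' = {C,S,X4,X6}  orig:{C,S}
  T[1,3] 'bbb' = {C,S,X4,X6}  orig:{C,S}
  T[2,4] 'bbb' = {C,S,X4,X6}  orig:{C,S}
  T[3,5] 'bbb' = {C,S,X4,X6}  orig:{C,S}
  T[4,6] 'bba' = {A,C,S,X2,X3,X5}  orig:{A,C,S}
  T[5,7] 'bab' = {X4,X6}  orig:{}
  T[6,8] 'aba' = {X2,X3,X5}  orig:{}
  T[0,3] 'bbbb' = {C,S,X4,X6}  orig:{C,S}
  T[1,4] 'bbbb' = {C,S,X4,X6}  orig:{C,S}
  T[2,5] 'bbbb' = {C,S,X4,X6}  orig:{C,S}
  T[3,6] 'bbba' = {A,C,S,X2,X3,X4,X5,X6}  orig:{A,C,S}
  T[4,7] 'bbab' = {C,S}
  T[5,8] 'baba' = {A,C,S}
  T[0,4] 'bbbbb' = {C,S,X4,X6}  orig:{C,S}
  T[1,5] 'bbbbb' = {C,S,X4,X6}  orig:{C,S}
  T[2,6] 'bbbba' = {A,C,S,X2,X3,X4,X5,X6}  orig:{A,C,S}
  T[3,7] 'bbbab' = {C,S,X4,X6}  orig:{C,S}
  T[4,8] 'bbaba' = {C,S,X2,X3,X4,X5,X6}  orig:{C,S}
  T[0,5] 'bbbbbb' = {C,S,X4,X6}  orig:{C,S}
  T[1,6] 'bbbbba' = {A,C,S,X2,X3,X4,X5,X6}  orig:{A,C,S}
  T[2,7] 'bbbbab' = {C,S,X4,X6}  orig:{C,S}
  T[3,8] 'bbbaba' = {A,C,S,X2,X3,X4,X5,X6}  orig:{A,C,S}
  T[0,6] 'bbbbbba' = {A,C,S,X2,X3,X4,X5,X6}  orig:{A,C,S}
  T[1,7] 'bbbbbab' = {C,S,X4,X6}  orig:{C,S}
  T[2,8] 'bbbbaba' = {A,C,S,X2,X3,X4,X5,X6}  orig:{A,C,S}
  T[0,7] 'bbbbbbab' = {C,S,X4,X6}  orig:{C,S}
  T[1,8] 'bbbbbaba' = {A,C,S,X2,X3,X4,X5,X6}  orig:{A,C,S}
  T[0,8] 'bbbbbbaba' = {A,C,S,X2,X3,X4,X5,X6}  orig:{A,C,S}

S ∈ T[0,8] ⇒ YES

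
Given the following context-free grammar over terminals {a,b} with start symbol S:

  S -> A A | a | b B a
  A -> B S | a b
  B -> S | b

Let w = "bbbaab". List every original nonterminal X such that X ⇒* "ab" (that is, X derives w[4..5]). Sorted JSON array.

Convert to CNF:
  S -> A A | T1 X3 | a
  A -> B S | T0 T1
  B -> A A | T1 X2 | a | b
  T0 -> a
  T1 -> b
  X2 -> B T0
  X3 -> B T0

Fill CYK table bottom-up (cells [i..j] with 4 ≤ i ≤ j ≤ 5 only):
  cell(4,4) a: {B,S,T0}  orig:{B,S}
  cell(5,5) b: {B,T1}  orig:{B}
  cell(4,5) ab: {A}

Original NTs in T[4,5] deriving "ab": ["A"]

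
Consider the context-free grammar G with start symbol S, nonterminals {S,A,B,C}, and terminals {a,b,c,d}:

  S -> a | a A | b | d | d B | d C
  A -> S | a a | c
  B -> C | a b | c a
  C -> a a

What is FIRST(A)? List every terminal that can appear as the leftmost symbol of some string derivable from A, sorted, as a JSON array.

Compute FIRST by fixpoint:
iter 1:
  A via A→a a: +{a}
  A via A→c: +{c}
  B via B→a b: +{a}
  B via B→c a: +{c}
  C via C→a a: +{a}
  S via S→a: +{a}
  S via S→b: +{b}
  S via S→d: +{d}
  FIRST[S]={a,b,d}  FIRST[A]={a,c}  FIRST[B]={a,c}  FIRST[C]={a}
iter 2:
  A via A→S: +{b,d}
  FIRST[S]={a,b,d}  FIRST[A]={a,b,c,d}  FIRST[B]={a,c}  FIRST[C]={a}
iter 3: (stable)
  FIRST[S]={a,b,d}  FIRST[A]={a,b,c,d}  FIRST[B]={a,c}  FIRST[C]={a}

FIRST(A) = ["a", "b", "c", "d"]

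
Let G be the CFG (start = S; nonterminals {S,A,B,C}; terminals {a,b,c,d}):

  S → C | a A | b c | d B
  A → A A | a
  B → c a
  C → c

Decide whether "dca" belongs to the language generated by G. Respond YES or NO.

Convert to CNF:
  S -> T1 A | T2 T0 | T3 B | c
  A -> A A | a
  B -> T0 T1
  C -> c
  T0 -> c
  T1 -> a
  T2 -> b
  T3 -> d

CYK fill:
  [0..0]={T3}  "d"  orig:{}
  [1..1]={C,S,T0}  "c"  orig:{C,S}
  [2..2]={A,T1}  "a"  orig:{A}
  [0..1]=∅  "dc"
  [1..2]={B}  "ca"
  [0..2]={S}  "dca"

S ∈ T[0,2] ⇒ YES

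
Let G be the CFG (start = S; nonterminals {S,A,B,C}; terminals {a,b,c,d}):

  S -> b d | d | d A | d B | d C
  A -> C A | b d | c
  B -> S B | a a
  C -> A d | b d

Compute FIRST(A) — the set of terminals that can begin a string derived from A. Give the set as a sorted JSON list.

FIRST iteration:
round 1:
  A via A→b d: +{b}
  A via A→c: +{c}
  B via B→a a: +{a}
  C via C→A d: +{b,c}
  S via S→b d: +{b}
  S via S→d: +{d}
  FIRST(S)={b,d}  FIRST(A)={b,c}  FIRST(B)={a}  FIRST(C)={b,c}
round 2:
  B via B→S B: +{b,d}
  FIRST(S)={b,d}  FIRST(A)={b,c}  FIRST(B)={a,b,d}  FIRST(C)={b,c}
round 3: done
  FIRST(S)={b,d}  FIRST(A)={b,c}  FIRST(B)={a,b,d}  FIRST(C)={b,c}

FIRST(A) = ["b", "c"]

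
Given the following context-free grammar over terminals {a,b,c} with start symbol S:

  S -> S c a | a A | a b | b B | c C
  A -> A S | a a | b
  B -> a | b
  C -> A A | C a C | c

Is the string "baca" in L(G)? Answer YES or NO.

Convert to CNF:
  S -> S X4 | T0 A | T0 T2 | T1 C | T2 B
  A -> A S | T0 T0 | b
  B -> a | b
  C -> A A | C X3 | c
  T0 -> a
  T1 -> c
  T2 -> b
  X3 -> T0 C
  X4 -> T1 T0

CYK table (by increasing span):
  [0..0]={A,B,T2}  "b"  orig:{A,B}
  [1..1]={B,T0}  "a"  orig:{B}
  [2..2]={C,T1}  "c"  orig:{C}
  [3..3]={B,T0}  "a"  orig:{B}
  [0..1]={S}  "ba"
  [1..2]={X3}  "ac"  orig:{}
  [2..3]={X4}  "ca"  orig:{}
  [0..2]=∅  "bac"
  [1..3]=∅  "aca"
  [0..3]={S}  "baca"

S ∈ T[0,3] ⇒ YES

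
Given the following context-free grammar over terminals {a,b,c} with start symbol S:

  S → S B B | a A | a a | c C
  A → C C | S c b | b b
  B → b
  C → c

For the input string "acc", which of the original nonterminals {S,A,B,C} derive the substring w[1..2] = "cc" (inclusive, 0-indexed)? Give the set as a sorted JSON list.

Convert to CNF:
  S -> S X4 | T0 C | T2 A | T2 T2
  A -> C C | S X3 | T1 T1
  B -> b
  C -> c
  T0 -> c
  T1 -> b
  T2 -> a
  X3 -> T0 T1
  X4 -> B B

CYK table (by increasing span) (cells [i..j] with 1 ≤ i ≤ j ≤ 2 only):
  T[1,1] 'c' = {C,T0}  orig:{C}
  T[2,2] 'c' = {C,T0}  orig:{C}
  T[1,2] 'cc' = {A,S}

Original NTs in T[1,2] deriving "cc": ["A", "S"]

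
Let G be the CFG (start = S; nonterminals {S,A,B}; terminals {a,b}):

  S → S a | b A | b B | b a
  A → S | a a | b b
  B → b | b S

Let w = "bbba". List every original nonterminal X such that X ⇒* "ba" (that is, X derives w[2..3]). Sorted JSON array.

CNF form of G:
  S -> S T0 | T1 A | T1 B | T1 T0
  A -> S T0 | T0 T0 | T1 A | T1 B | T1 T0 | T1 T1
  B -> T1 S | b
  T0 -> a
  T1 -> b

CYK table (by increasing span) — only the sub-triangle for w[2..3]:
  cell(2,2) b: {B,T1}  orig:{B}
  cell(3,3) a: {T0}  orig:{}
  cell(2,3) ba: {A,S}

Original NTs in T[2,3] deriving "ba": ["A", "S"]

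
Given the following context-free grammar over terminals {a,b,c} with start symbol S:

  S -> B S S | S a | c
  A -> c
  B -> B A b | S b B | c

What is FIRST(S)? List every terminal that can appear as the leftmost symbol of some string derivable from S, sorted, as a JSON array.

FIRST iteration:
[1]
  A via A→c: +{c}
  B via B→c: +{c}
  S via S→B S S: +{c}
  FIRST[S]={c}  FIRST[A]={c}  FIRST[B]={c}
[2] (no change)
  FIRST[S]={c}  FIRST[A]={c}  FIRST[B]={c}

FIRST(S) = ["c"]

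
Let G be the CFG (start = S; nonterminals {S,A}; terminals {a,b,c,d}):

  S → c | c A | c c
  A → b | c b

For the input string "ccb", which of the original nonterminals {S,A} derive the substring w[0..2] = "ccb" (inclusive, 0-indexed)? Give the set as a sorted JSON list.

CNF form of G:
  S -> T0 A | T0 T0 | c
  A -> T0 T1 | b
  T0 -> c
  T1 -> b

CYK table (by increasing span), restricted to cells inside w[0..2]:
  [0..0]={S,T0}  "c"  orig:{S}
  [1..1]={S,T0}  "c"  orig:{S}
  [2..2]={A,T1}  "b"  orig:{A}
  [0..1]={S}  "cc"
  [1..2]={A,S}  "cb"
  [0..2]={S}  "ccb"

Original NTs in T[0,2] deriving "ccb": ["S"]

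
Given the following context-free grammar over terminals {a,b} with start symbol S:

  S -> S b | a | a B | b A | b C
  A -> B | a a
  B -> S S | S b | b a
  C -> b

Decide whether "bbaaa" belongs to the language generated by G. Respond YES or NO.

CNF form of G:
  S -> S T0 | T0 A | T0 C | T1 B | a
  A -> S S | S T0 | T0 T1 | T1 T1
  B -> S S | S T0 | T0 T1
  C -> b
  T0 -> b
  T1 -> a

CYK fill:
  [0..0]={C,T0}  "b"  orig:{C}
  [1..1]={C,T0}  "b"  orig:{C}
  [2..2]={S,T1}  "a"  orig:{S}
  [3..3]={S,T1}  "a"  orig:{S}
  [4..4]={S,T1}  "a"  orig:{S}
  [0..1]={S}  "bb"
  [1..2]={A,B}  "ba"
  [2..3]={A,B}  "aa"
  [3..4]={A,B}  "aa"
  [0..2]={A,B,S}  "bba"
  [1..3]={S}  "baa"
  [2..4]={S}  "aaa"
  [0..3]={A,B}  "bbaa"
  [1..4]={A,B}  "baaa"
  [0..4]={A,B,S}  "bbaaa"

S ∈ T[0,4] ⇒ YES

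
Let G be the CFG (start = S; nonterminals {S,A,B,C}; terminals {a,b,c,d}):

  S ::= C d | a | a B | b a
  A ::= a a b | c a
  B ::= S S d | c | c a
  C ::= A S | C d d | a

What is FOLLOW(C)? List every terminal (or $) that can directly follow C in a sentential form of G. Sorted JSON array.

Compute FIRST by fixpoint:
[1]
  A via A→a a b: +{a}
  A via A→c a: +{c}
  B via B→c: +{c}
  C via C→A S: +{a,c}
  S via S→C d: +{a,c}
  S via S→b a: +{b}
  FIRST[S]={a,b,c}  FIRST[A]={a,c}  FIRST[B]={c}  FIRST[C]={a,c}
[2]
  B via B→S S d: +{a,b}
  FIRST[S]={a,b,c}  FIRST[A]={a,c}  FIRST[B]={a,b,c}  FIRST[C]={a,c}
[3] done
  FIRST[S]={a,b,c}  FIRST[A]={a,c}  FIRST[B]={a,b,c}  FIRST[C]={a,c}

FOLLOW sets:
FOLLOW(S) := {$}
[1]
  B→S S d: FOLLOW(S) ⊇ FIRST(S) = {a,b,c}; new: +{a,b,c}
  B→S S d: FOLLOW(S) ⊇ FIRST(d) = {d}; new: +{d}
  C→A S: FOLLOW(A) ⊇ FIRST(S) = {a,b,c}; new: +{a,b,c}
  C→C d d: FOLLOW(C) ⊇ FIRST(d) = {d}; new: +{d}
  S→a B: FOLLOW(B) ⊇ FOLLOW(S) ⊇ {$,a,b,c,d}; new: +{$,a,b,c,d}
  FOLLOW(S)={$,a,b,c,d}  FOLLOW(A)={a,b,c}  FOLLOW(B)={$,a,b,c,d}  FOLLOW(C)={d}
[2] — fixpoint
  FOLLOW(S)={$,a,b,c,d}  FOLLOW(A)={a,b,c}  FOLLOW(B)={$,a,b,c,d}  FOLLOW(C)={d}

FOLLOW(C) = ["d"]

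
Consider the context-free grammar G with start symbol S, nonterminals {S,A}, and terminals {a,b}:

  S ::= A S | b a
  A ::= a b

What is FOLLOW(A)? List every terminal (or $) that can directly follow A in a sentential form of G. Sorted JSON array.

FIRST iteration:
round 1:
  A via A→a b: +{a}
  S via S→A S: +{a}
  S via S→b a: +{b}
  FIRST(S)={a,b}  FIRST(A)={a}
round 2: done
  FIRST(S)={a,b}  FIRST(A)={a}

FOLLOW iteration:
initialize: $ ∈ FOLLOW(S)
iter 1:
  S→A S: FOLLOW(A) ⊇ FIRST(S) = {a,b}; new: +{a,b}
  FOLLOW[S]={$}  FOLLOW[A]={a,b}
iter 2: done
  FOLLOW[S]={$}  FOLLOW[A]={a,b}

FOLLOW(A) = ["a", "b"]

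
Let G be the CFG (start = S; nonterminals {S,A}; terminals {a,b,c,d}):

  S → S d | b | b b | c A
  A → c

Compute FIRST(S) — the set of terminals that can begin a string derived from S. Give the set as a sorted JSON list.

Compute FIRST by fixpoint:
pass 1:
  A via A→c: +{c}
  S via S→b: +{b}
  S via S→c A: +{c}
  FIRST(S)={b,c}  FIRST(A)={c}
pass 2: (no change)
  FIRST(S)={b,c}  FIRST(A)={c}

FIRST(S) = ["b", "c"]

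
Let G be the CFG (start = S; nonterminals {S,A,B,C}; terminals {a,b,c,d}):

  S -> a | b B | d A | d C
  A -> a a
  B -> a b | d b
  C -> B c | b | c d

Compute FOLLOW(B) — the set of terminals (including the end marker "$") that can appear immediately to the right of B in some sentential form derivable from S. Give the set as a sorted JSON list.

FIRST iteration:
iter 1:
  A via A→a a: +{a}
  B via B→a b: +{a}
  B via B→d b: +{d}
  C via C→B c: +{a,d}
  C via C→b: +{b}
  C via C→c d: +{c}
  S via S→a: +{a}
  S via S→b B: +{b}
  S via S→d A: +{d}
  S: {a,b,d}  A: {a}  B: {a,d}  C: {a,b,c,d}
iter 2: (stable)
  S: {a,b,d}  A: {a}  B: {a,d}  C: {a,b,c,d}

FOLLOW sets:
initialize: $ ∈ FOLLOW(S)
pass 1:
  C→B c: FOLLOW(B) ⊇ FIRST(c) = {c}; new: +{c}
  S→b B: FOLLOW(B) ⊇ FOLLOW(S) ⊇ {$}; new: +{$}
  S→d A: FOLLOW(A) ⊇ FOLLOW(S) ⊇ {$}; new: +{$}
  S→d C: FOLLOW(C) ⊇ FOLLOW(S) ⊇ {$}; new: +{$}
  FOLLOW(S)={$}  FOLLOW(A)={$}  FOLLOW(B)={$,c}  FOLLOW(C)={$}
pass 2: done
  FOLLOW(S)={$}  FOLLOW(A)={$}  FOLLOW(B)={$,c}  FOLLOW(C)={$}

FOLLOW(B) = ["$", "c"]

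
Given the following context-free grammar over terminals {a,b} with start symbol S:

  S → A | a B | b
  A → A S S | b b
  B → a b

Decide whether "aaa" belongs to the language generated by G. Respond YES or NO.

CNF form of G:
  S -> A X3 | T0 T0 | T1 B | b
  A -> A X2 | T0 T0
  B -> T1 T0
  T0 -> b
  T1 -> a
  X2 -> S S
  X3 -> S S

Fill CYK table bottom-up:
  T[0,0] 'a' = {T1}  orig:{}
  T[1,1] 'a' = {T1}  orig:{}
  T[2,2] 'a' = {T1}  orig:{}
  T[0,1] 'aa' = ∅
  T[1,2] 'aa' = ∅
  T[0,2] 'aaa' = ∅

S ∉ T[0,2] ⇒ NO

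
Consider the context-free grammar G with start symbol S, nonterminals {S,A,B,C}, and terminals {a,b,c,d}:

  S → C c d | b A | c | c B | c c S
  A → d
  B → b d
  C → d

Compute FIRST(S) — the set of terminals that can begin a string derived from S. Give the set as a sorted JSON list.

FIRST sets, iterate to fixpoint:
[1]
  A via A→d: +{d}
  B via B→b d: +{b}
  C via C→d: +{d}
  S via S→C c d: +{d}
  S via S→b A: +{b}
  S via S→c: +{c}
  FIRST(S)={b,c,d}  FIRST(A)={d}  FIRST(B)={b}  FIRST(C)={d}
[2] — fixpoint
  FIRST(S)={b,c,d}  FIRST(A)={d}  FIRST(B)={b}  FIRST(C)={d}

FIRST(S) = ["b", "c", "d"]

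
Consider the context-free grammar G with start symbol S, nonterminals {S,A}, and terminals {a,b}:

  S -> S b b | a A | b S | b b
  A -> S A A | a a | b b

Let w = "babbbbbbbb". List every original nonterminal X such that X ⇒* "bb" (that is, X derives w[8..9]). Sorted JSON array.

CNF form of G:
  S -> S X3 | T0 A | T1 S | T1 T1
  A -> S X2 | T0 T0 | T1 T1
  T0 -> a
  T1 -> b
  X2 -> A A
  X3 -> T1 T1

CYK table (by increasing span) (cells [i..j] with 8 ≤ i ≤ j ≤ 9 only):
  T[8,8] 'b' = {T1}  orig:{}
  T[9,9] 'b' = {T1}  orig:{}
  T[8,9] 'bb' = {A,S,X3}  orig:{A,S}

Original NTs in T[8,9] deriving "bb": ["A", "S"]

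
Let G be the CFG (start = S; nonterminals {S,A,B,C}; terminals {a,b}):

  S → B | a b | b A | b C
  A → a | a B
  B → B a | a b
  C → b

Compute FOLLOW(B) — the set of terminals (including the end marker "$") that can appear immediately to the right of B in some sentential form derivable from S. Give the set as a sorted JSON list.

FIRST sets, iterate to fixpoint:
pass 1:
  A via A→a: +{a}
  B via B→a b: +{a}
  C via C→b: +{b}
  S via S→B: +{a}
  S via S→b A: +{b}
  S: {a,b}  A: {a}  B: {a}  C: {b}
pass 2: (no change)
  S: {a,b}  A: {a}  B: {a}  C: {b}

FOLLOW sets:
FOLLOW(S) := {$}
pass 1:
  B→B a: FOLLOW(B) ⊇ FIRST(a) = {a}; new: +{a}
  S→B: FOLLOW(B) ⊇ FOLLOW(S) ⊇ {$}; new: +{$}
  S→b A: FOLLOW(A) ⊇ FOLLOW(S) ⊇ {$}; new: +{$}
  S→b C: FOLLOW(C) ⊇ FOLLOW(S) ⊇ {$}; new: +{$}
  FOLLOW(S)={$}  FOLLOW(A)={$}  FOLLOW(B)={$,a}  FOLLOW(C)={$}
pass 2: (stable)
  FOLLOW(S)={$}  FOLLOW(A)={$}  FOLLOW(B)={$,a}  FOLLOW(C)={$}

FOLLOW(B) = ["$", "a"]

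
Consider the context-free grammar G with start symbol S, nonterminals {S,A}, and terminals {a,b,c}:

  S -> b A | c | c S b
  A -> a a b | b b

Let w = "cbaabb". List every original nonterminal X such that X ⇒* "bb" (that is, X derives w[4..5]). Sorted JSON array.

Convert to CNF:
  S -> T1 A | T2 X4 | c
  A -> T0 X3 | T1 T1
  T0 -> a
  T1 -> b
  T2 -> c
  X3 -> T0 T1
  X4 -> S T1

CYK fill, restricted to cells inside w[4..5]:
  cell(4,4) b: {T1}  orig:{}
  cell(5,5) b: {T1}  orig:{}
  cell(4,5) bb: {A}

Original NTs in T[4,5] deriving "bb": ["A"]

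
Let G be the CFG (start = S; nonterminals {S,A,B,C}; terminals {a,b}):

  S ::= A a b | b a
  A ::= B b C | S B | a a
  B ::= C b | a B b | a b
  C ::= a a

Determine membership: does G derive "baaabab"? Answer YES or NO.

Convert to CNF:
  S -> A X4 | T0 T1
  A -> B X2 | S B | T1 T1
  B -> C T0 | T1 T0 | T1 X3
  C -> T1 T1
  T0 -> b
  T1 -> a
  X2 -> T0 C
  X3 -> B T0
  X4 -> T1 T0

Fill CYK table bottom-up:
  T[0,0] 'b' = {T0}  orig:{}
  T[1,1] 'a' = {T1}  orig:{}
  T[2,2] 'a' = {T1}  orig:{}
  T[3,3] 'a' = {T1}  orig:{}
  T[4,4] 'b' = {T0}  orig:{}
  T[5,5] 'a' = {T1}  orig:{}
  T[6,6] 'b' = {T0}  orig:{}
  T[0,1] 'ba' = {S}
  T[1,2] 'aa' = {A,C}
  T[2,3] 'aa' = {A,C}
  T[3,4] 'ab' = {B,X4}  orig:{B}
  T[4,5] 'ba' = {S}
  T[5,6] 'ab' = {B,X4}  orig:{B}
  T[0,2] 'baa' = {X2}  orig:{}
  T[1,3] 'aaa' = ∅
  T[2,4] 'aab' = {B}
  T[3,5] 'aba' = ∅
  T[4,6] 'bab' = ∅
  T[0,3] 'baaa' = ∅
  T[1,4] 'aaab' = {S}
  T[2,5] 'aaba' = ∅
  T[3,6] 'abab' = ∅
  T[0,4] 'baaab' = {A}
  T[1,5] 'aaaba' = ∅
  T[2,6] 'aabab' = ∅
  T[0,5] 'baaaba' = ∅
  T[1,6] 'aaabab' = {A}
  T[0,6] 'baaabab' = {S}

S ∈ T[0,6] ⇒ YES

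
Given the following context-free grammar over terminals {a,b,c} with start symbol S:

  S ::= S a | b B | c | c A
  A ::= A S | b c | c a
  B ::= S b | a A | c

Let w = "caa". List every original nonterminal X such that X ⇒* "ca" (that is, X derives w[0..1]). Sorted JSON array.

CNF form of G:
  S -> S T2 | T0 B | T1 A | c
  A -> A S | T0 T1 | T1 T2
  B -> S T0 | T2 A | c
  T0 -> b
  T1 -> c
  T2 -> a

CYK table (by increasing span) (cells [i..j] with 0 ≤ i ≤ j ≤ 1 only):
  T[0,0] 'c' = {B,S,T1}  orig:{B,S}
  T[1,1] 'a' = {T2}  orig:{}
  T[0,1] 'ca' = {A,S}

Original NTs in T[0,1] deriving "ca": ["A", "S"]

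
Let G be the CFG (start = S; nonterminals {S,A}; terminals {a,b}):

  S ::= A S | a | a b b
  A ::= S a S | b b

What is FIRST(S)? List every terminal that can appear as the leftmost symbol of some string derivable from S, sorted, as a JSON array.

Compute FIRST by fixpoint:
round 1:
  A via A→b b: +{b}
  S via S→A S: +{b}
  S via S→a: +{a}
  FIRST[S]={a,b}  FIRST[A]={b}
round 2:
  A via A→S a S: +{a}
  FIRST[S]={a,b}  FIRST[A]={a,b}
round 3: done
  FIRST[S]={a,b}  FIRST[A]={a,b}

FIRST(S) = ["a", "b"]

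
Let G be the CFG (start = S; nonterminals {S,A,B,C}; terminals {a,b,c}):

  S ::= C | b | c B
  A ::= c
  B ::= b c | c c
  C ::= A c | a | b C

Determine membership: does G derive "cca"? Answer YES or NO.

CNF form of G:
  S -> A T1 | T0 C | T1 B | a | b
  A -> c
  B -> T0 T1 | T1 T1
  C -> A T1 | T0 C | a
  T0 -> b
  T1 -> c

Fill CYK table bottom-up:
  [0..0]={A,T1}  "c"  orig:{A}
  [1..1]={A,T1}  "c"  orig:{A}
  [2..2]={C,S}  "a"
  [0..1]={B,C,S}  "cc"
  [1..2]=∅  "ca"
  [0..2]=∅  "cca"

S ∉ T[0,2] ⇒ NO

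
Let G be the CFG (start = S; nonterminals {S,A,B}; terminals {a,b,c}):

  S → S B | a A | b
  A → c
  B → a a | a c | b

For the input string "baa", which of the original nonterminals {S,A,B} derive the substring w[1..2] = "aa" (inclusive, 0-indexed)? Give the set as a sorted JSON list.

CNF form of G:
  S -> S B | T0 A | b
  A -> c
  B -> T0 T0 | T0 T1 | b
  T0 -> a
  T1 -> c

CYK fill, restricted to cells inside w[1..2]:
  [1..1]={T0}  "a"  orig:{}
  [2..2]={T0}  "a"  orig:{}
  [1..2]={B}  "aa"

Original NTs in T[1,2] deriving "aa": ["B"]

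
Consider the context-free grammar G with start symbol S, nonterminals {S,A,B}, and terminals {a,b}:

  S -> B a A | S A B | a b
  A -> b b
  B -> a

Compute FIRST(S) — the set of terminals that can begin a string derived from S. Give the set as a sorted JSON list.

FIRST iteration:
pass 1:
  A via A→b b: +{b}
  B via B→a: +{a}
  S via S→B a A: +{a}
  FIRST[S]={a}  FIRST[A]={b}  FIRST[B]={a}
pass 2: done
  FIRST[S]={a}  FIRST[A]={b}  FIRST[B]={a}

FIRST(S) = ["a"]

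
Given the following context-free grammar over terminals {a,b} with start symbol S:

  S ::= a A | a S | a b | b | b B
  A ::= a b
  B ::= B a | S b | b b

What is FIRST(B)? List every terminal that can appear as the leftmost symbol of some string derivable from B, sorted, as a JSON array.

FIRST sets, iterate to fixpoint:
round 1:
  A via A→a b: +{a}
  B via B→b b: +{b}
  S via S→a A: +{a}
  S via S→b: +{b}
  FIRST(S)={a,b}  FIRST(A)={a}  FIRST(B)={b}
round 2:
  B via B→S b: +{a}
  FIRST(S)={a,b}  FIRST(A)={a}  FIRST(B)={a,b}
round 3: done
  FIRST(S)={a,b}  FIRST(A)={a}  FIRST(B)={a,b}

FIRST(B) = ["a", "b"]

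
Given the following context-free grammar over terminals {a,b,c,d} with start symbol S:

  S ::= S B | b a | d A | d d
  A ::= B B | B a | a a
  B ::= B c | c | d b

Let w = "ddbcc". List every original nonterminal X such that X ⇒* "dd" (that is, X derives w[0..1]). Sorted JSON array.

CNF form of G:
  S -> S B | T2 A | T2 T2 | T3 T0
  A -> B B | B T0 | T0 T0
  B -> B T1 | T2 T3 | c
  T0 -> a
  T1 -> c
  T2 -> d
  T3 -> b

Fill CYK table bottom-up (cells [i..j] with 0 ≤ i ≤ j ≤ 1 only):
  T[0,0] 'd' = {T2}  orig:{}
  T[1,1] 'd' = {T2}  orig:{}
  T[0,1] 'dd' = {S}

Original NTs in T[0,1] deriving "dd": ["S"]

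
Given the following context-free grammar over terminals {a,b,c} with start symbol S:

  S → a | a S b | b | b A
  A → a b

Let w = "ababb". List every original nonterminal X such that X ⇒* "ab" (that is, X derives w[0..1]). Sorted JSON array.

CNF form of G:
  S -> T0 X2 | T1 A | a | b
  A -> T0 T1
  T0 -> a
  T1 -> b
  X2 -> S T1

CYK fill (cells [i..j] with 0 ≤ i ≤ j ≤ 1 only):
  T[0,0] 'a' = {S,T0}  orig:{S}
  T[1,1] 'b' = {S,T1}  orig:{S}
  T[0,1] 'ab' = {A,X2}  orig:{A}

Original NTs in T[0,1] deriving "ab": ["A"]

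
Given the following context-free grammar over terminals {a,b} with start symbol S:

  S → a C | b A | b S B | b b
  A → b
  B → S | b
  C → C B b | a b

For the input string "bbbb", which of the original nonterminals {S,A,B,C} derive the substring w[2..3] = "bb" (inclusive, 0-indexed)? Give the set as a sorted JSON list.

CNF form of G:
  S -> T0 C | T1 A | T1 T1 | T1 X4
  A -> b
  B -> T0 C | T1 A | T1 T1 | T1 X2 | b
  C -> C X3 | T0 T1
  T0 -> a
  T1 -> b
  X2 -> S B
  X3 -> B T1
  X4 -> S B

CYK table (by increasing span) — only the sub-triangle for w[2..3]:
  T[2,2] 'b' = {A,B,T1}  orig:{A,B}
  T[3,3] 'b' = {A,B,T1}  orig:{A,B}
  T[2,3] 'bb' = {B,S,X3}  orig:{B,S}

Original NTs in T[2,3] deriving "bb": ["B", "S"]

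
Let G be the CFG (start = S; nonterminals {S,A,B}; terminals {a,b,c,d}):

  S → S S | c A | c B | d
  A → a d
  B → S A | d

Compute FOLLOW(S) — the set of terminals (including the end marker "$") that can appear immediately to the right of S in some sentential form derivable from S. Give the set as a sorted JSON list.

FIRST sets, iterate to fixpoint:
round 1:
  A via A→a d: +{a}
  B via B→d: +{d}
  S via S→c A: +{c}
  S via S→d: +{d}
  FIRST[S]={c,d}  FIRST[A]={a}  FIRST[B]={d}
round 2:
  B via B→S A: +{c}
  FIRST[S]={c,d}  FIRST[A]={a}  FIRST[B]={c,d}
round 3: — fixpoint
  FIRST[S]={c,d}  FIRST[A]={a}  FIRST[B]={c,d}

Compute FOLLOW by fixpoint:
initialize: $ ∈ FOLLOW(S)
iter 1:
  B→S A: FOLLOW(S) ⊇ FIRST(A) = {a}; new: +{a}
  S→S S: FOLLOW(S) ⊇ FIRST(S) = {c,d}; new: +{c,d}
  S→c A: FOLLOW(A) ⊇ FOLLOW(S) ⊇ {$,a,c,d}; new: +{$,a,c,d}
  S→c B: FOLLOW(B) ⊇ FOLLOW(S) ⊇ {$,a,c,d}; new: +{$,a,c,d}
  FOLLOW(S)={$,a,c,d}  FOLLOW(A)={$,a,c,d}  FOLLOW(B)={$,a,c,d}
iter 2: done
  FOLLOW(S)={$,a,c,d}  FOLLOW(A)={$,a,c,d}  FOLLOW(B)={$,a,c,d}

FOLLOW(S) = ["$", "a", "c", "d"]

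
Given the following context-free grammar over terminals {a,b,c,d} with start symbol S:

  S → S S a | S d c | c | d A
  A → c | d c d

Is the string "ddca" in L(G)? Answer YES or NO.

CNF form of G:
  S -> S X4 | S X5 | T0 A | c
  A -> T0 X3 | c
  T0 -> d
  T1 -> c
  T2 -> a
  X3 -> T1 T0
  X4 -> S T2
  X5 -> T0 T1

CYK table (by increasing span):
  T[0,0] 'd' = {T0}  orig:{}
  T[1,1] 'd' = {T0}  orig:{}
  T[2,2] 'c' = {A,S,T1}  orig:{A,S}
  T[3,3] 'a' = {T2}  orig:{}
  T[0,1] 'dd' = ∅
  T[1,2] 'dc' = {S,X5}  orig:{S}
  T[2,3] 'ca' = {X4}  orig:{}
  T[0,2] 'ddc' = ∅
  T[1,3] 'dca' = {X4}  orig:{}
  T[0,3] 'ddca' = ∅

S ∉ T[0,3] ⇒ NO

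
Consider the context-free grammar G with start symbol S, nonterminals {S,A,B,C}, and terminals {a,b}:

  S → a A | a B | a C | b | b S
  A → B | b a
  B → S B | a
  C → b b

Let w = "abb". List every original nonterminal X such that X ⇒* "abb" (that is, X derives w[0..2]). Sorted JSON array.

CNF form of G:
  S -> T0 S | T1 A | T1 B | T1 C | b
  A -> S B | T0 T1 | a
  B -> S B | a
  C -> T0 T0
  T0 -> b
  T1 -> a

CYK fill, restricted to cells inside w[0..2]:
  T[0,0] 'a' = {A,B,T1}  orig:{A,B}
  T[1,1] 'b' = {S,T0}  orig:{S}
  T[2,2] 'b' = {S,T0}  orig:{S}
  T[0,1] 'ab' = ∅
  T[1,2] 'bb' = {C,S}
  T[0,2] 'abb' = {S}

Original NTs in T[0,2] deriving "abb": ["S"]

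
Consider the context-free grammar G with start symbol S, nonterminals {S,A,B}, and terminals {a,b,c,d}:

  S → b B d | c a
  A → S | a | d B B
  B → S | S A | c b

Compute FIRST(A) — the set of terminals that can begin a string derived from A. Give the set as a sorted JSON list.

Compute FIRST by fixpoint:
round 1:
  A via A→a: +{a}
  A via A→d B B: +{d}
  B via B→c b: +{c}
  S via S→b B d: +{b}
  S via S→c a: +{c}
  FIRST(S)={b,c}  FIRST(A)={a,d}  FIRST(B)={c}
round 2:
  A via A→S: +{b,c}
  B via B→S: +{b}
  FIRST(S)={b,c}  FIRST(A)={a,b,c,d}  FIRST(B)={b,c}
round 3: done
  FIRST(S)={b,c}  FIRST(A)={a,b,c,d}  FIRST(B)={b,c}

FIRST(A) = ["a", "b", "c", "d"]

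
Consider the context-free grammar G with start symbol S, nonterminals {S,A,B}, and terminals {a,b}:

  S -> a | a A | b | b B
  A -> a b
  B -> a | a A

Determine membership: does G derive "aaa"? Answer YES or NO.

CNF form of G:
  S -> T0 A | T1 B | a | b
  A -> T0 T1
  B -> T0 A | a
  T0 -> a
  T1 -> b

Fill CYK table bottom-up:
  [0..0]={B,S,T0}  "a"  orig:{B,S}
  [1..1]={B,S,T0}  "a"  orig:{B,S}
  [2..2]={B,S,T0}  "a"  orig:{B,S}
  [0..1]=∅  "aa"
  [1..2]=∅  "aa"
  [0..2]=∅  "aaa"

S ∉ T[0,2] ⇒ NO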